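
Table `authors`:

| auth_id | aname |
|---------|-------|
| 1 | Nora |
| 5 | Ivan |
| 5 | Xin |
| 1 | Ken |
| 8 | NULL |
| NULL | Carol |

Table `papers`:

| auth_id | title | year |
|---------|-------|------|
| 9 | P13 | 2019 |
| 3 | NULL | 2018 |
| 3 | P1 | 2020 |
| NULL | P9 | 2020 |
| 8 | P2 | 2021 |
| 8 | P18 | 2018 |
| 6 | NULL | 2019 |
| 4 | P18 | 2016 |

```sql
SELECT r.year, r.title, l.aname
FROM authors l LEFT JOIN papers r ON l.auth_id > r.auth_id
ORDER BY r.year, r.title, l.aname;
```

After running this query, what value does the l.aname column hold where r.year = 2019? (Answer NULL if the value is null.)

NULL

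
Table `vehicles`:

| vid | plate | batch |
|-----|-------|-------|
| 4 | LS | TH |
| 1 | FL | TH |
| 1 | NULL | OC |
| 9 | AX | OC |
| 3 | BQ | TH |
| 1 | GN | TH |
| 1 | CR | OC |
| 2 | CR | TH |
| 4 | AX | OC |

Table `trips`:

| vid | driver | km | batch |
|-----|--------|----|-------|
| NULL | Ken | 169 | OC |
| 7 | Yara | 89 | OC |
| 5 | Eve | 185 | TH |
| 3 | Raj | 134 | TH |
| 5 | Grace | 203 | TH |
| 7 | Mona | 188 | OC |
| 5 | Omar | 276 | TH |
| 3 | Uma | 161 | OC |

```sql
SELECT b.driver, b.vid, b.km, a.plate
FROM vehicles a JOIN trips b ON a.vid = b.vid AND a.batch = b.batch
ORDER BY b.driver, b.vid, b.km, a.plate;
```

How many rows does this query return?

1

INNER JOIN keeps only pairs where the ON condition holds.
Matching on a.vid = b.vid AND a.batch = b.batch. A NULL in a compared column never satisfies the condition.
Matched pairs: 1.
Total: 1 rows.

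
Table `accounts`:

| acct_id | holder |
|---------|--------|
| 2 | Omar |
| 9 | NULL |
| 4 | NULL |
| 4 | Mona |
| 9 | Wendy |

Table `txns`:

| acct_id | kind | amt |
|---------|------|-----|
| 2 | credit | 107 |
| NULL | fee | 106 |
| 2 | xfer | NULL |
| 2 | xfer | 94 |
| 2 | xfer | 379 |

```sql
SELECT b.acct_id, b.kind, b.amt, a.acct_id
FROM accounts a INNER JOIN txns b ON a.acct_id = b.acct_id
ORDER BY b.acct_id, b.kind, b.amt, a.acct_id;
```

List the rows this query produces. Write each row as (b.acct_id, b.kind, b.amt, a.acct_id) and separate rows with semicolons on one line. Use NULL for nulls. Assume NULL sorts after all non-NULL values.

INNER JOIN keeps only pairs where the ON condition holds.
Matching on a.acct_id = b.acct_id. A NULL in a compared column never satisfies the condition.
Matched pairs: 4.

(2, credit, 107, 2); (2, xfer, 94, 2); (2, xfer, 379, 2); (2, xfer, NULL, 2)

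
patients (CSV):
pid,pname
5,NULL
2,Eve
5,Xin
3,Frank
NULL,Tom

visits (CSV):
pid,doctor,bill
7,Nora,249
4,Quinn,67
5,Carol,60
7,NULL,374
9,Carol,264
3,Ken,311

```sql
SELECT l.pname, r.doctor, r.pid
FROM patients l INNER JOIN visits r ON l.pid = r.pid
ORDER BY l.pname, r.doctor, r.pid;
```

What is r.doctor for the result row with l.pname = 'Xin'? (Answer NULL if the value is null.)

Carol

INNER JOIN keeps only pairs where the ON condition holds.
Matching on l.pid = r.pid. A NULL in a compared column never satisfies the condition.
- l[0] pid=5 → 1 match(es) in r → 1 row(s).
- l[1] pid=2 → no match; dropped.
- l[2] pid=5 → 1 match(es) in r → 1 row(s).
- l[3] pid=3 → 1 match(es) in r → 1 row(s).
- l[4] pid=NULL → no match; dropped.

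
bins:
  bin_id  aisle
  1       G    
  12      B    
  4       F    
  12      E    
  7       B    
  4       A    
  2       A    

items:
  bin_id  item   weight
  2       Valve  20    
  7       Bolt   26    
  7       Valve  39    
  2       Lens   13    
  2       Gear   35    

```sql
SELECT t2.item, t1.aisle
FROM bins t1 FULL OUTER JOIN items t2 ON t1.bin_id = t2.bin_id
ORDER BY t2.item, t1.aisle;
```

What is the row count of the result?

10

FULL OUTER JOIN keeps every row from both sides; unmatched rows get NULL for the other side's columns.
Matching on t1.bin_id = t2.bin_id.
- t1 (bin_id=1) has no partner → padded with NULL.
- t1 (bin_id=12) has no partner → padded with NULL.
- t1 (bin_id=4) has no partner → padded with NULL.
- t1 (bin_id=12) has no partner → padded with NULL.
- t1 (bin_id=7) pairs with 2 row(s) of t2.
- t1 (bin_id=4) has no partner → padded with NULL.
- t1 (bin_id=2) pairs with 3 row(s) of t2.
Total: 5 matched + 5 padded = 10 rows.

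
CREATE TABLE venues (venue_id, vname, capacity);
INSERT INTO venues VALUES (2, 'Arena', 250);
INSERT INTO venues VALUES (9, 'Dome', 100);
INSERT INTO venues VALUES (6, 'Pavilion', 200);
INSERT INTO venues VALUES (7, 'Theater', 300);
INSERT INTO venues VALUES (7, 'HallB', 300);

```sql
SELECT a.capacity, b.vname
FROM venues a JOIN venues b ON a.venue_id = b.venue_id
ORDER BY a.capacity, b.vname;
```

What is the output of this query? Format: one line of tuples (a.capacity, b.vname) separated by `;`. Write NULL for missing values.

(100, Dome); (200, Pavilion); (250, Arena); (300, HallB); (300, HallB); (300, Theater); (300, Theater)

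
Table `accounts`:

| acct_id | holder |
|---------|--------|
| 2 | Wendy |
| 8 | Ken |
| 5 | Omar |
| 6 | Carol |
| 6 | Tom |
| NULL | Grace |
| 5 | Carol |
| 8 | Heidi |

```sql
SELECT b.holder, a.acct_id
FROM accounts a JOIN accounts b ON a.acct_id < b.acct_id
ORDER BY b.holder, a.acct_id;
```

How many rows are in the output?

INNER JOIN keeps only pairs where the ON condition holds.
Matching on a.acct_id < b.acct_id. A NULL in a compared column never satisfies the condition.
- acct_id=2: 6 matching b row(s), so 6 row(s) emitted.
- acct_id=8: no matching b row, dropped.
- acct_id=5: 4 matching b row(s), so 4 row(s) emitted.
- acct_id=6: 2 matching b row(s), so 2 row(s) emitted.
- acct_id=6: 2 matching b row(s), so 2 row(s) emitted.
- acct_id=NULL: no matching b row, dropped.
- acct_id=5: 4 matching b row(s), so 4 row(s) emitted.
- acct_id=8: no matching b row, dropped.
Total: 18 rows.

18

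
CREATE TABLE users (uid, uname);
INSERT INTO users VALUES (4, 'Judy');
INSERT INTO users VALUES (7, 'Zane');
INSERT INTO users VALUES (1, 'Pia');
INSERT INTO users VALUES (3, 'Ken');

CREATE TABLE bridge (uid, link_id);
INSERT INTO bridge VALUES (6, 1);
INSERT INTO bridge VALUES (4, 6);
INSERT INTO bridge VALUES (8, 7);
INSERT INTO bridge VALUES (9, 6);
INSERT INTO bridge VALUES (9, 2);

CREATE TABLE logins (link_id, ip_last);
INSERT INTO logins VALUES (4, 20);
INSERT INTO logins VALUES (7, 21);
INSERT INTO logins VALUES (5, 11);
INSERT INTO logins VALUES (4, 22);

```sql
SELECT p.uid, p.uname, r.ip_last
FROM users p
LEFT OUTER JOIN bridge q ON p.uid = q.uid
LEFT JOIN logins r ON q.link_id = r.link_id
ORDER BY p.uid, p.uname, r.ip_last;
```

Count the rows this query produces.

4

Joins associate left-to-right: users LEFT JOIN bridge on uid gives 4 intermediate row(s).
Then LEFT JOIN `logins r` on link_id: each of those 4 rows is kept; rows whose q.link_id has no match in r get NULL for r's columns.
Result: 4 row(s).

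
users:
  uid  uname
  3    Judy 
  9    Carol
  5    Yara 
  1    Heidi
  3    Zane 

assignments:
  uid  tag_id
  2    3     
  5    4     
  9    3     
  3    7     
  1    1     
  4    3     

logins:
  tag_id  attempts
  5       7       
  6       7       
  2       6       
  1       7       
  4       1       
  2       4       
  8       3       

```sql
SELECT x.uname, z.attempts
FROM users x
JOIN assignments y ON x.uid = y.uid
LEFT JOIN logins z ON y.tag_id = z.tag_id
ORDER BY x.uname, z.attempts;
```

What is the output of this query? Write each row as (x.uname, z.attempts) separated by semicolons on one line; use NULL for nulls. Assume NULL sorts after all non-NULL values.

Joins associate left-to-right: users INNER JOIN assignments on uid gives 5 intermediate row(s).
Then LEFT JOIN `logins z` on tag_id: each of those 5 rows is kept; rows whose y.tag_id has no match in z get NULL for z's columns.

(Carol, NULL); (Heidi, 7); (Judy, NULL); (Yara, 1); (Zane, NULL)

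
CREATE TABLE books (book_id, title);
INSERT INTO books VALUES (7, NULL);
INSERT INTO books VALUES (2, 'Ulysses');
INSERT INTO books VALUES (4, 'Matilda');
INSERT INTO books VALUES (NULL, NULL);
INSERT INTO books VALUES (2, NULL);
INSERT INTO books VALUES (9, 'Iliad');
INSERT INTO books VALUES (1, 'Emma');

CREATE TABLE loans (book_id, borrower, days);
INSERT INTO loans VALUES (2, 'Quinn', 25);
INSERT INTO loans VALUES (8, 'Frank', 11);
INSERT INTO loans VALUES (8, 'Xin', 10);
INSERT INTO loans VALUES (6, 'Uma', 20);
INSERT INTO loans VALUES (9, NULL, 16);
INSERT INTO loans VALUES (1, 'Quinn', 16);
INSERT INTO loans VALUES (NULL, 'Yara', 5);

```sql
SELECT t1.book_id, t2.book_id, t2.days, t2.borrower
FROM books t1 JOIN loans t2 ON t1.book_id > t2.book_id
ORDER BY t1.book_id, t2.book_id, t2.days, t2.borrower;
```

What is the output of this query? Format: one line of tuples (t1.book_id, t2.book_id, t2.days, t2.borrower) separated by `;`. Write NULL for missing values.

(2, 1, 16, Quinn); (2, 1, 16, Quinn); (4, 1, 16, Quinn); (4, 2, 25, Quinn); (7, 1, 16, Quinn); (7, 2, 25, Quinn); (7, 6, 20, Uma); (9, 1, 16, Quinn); (9, 2, 25, Quinn); (9, 6, 20, Uma); (9, 8, 10, Xin); (9, 8, 11, Frank)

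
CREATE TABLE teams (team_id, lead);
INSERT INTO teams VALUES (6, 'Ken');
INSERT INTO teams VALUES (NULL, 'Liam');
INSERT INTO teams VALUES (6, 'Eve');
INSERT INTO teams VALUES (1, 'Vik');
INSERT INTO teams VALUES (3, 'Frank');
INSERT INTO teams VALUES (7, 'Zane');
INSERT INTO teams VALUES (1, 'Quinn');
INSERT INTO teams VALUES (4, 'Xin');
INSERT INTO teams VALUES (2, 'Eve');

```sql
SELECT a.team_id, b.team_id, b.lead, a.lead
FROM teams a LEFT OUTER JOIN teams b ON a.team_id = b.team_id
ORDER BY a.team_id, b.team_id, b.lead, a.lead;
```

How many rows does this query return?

LEFT JOIN keeps every row from `teams a`; unmatched rows get NULL for `teams b`'s columns.
Matching on a.team_id = b.team_id. A NULL in a compared column never satisfies the condition.
Matched pairs: 12; unmatched a rows kept: 1.
Total: 12 matched + 1 padded = 13 rows.

13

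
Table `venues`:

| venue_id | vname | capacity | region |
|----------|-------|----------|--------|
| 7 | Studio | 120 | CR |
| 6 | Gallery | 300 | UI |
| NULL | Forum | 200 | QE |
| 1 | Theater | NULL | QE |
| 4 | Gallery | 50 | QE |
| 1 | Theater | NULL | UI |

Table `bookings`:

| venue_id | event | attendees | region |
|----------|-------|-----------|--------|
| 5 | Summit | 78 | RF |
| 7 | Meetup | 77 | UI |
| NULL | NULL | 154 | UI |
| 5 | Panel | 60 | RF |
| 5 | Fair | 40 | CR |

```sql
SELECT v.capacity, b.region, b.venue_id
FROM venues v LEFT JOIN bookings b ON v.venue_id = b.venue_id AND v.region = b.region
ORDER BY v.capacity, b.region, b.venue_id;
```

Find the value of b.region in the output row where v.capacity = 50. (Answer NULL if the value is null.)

NULL

LEFT JOIN keeps every row from `venues`; unmatched rows get NULL for `bookings`'s columns.
Matching on v.venue_id = b.venue_id AND v.region = b.region. A NULL in a compared column never satisfies the condition.
Matched pairs: 0; unmatched v rows kept: 6.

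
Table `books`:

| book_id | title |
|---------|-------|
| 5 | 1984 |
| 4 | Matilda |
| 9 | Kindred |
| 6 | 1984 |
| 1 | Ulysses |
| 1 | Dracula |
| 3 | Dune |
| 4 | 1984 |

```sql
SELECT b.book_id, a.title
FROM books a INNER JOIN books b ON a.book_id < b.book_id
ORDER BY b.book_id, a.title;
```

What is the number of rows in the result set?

26

INNER JOIN keeps only pairs where the ON condition holds.
Matching on a.book_id < b.book_id.
- a[0] book_id=5 → 2 match(es) in b → 2 row(s).
- a[1] book_id=4 → 3 match(es) in b → 3 row(s).
- a[2] book_id=9 → no match; dropped.
- a[3] book_id=6 → 1 match(es) in b → 1 row(s).
- a[4] book_id=1 → 6 match(es) in b → 6 row(s).
- a[5] book_id=1 → 6 match(es) in b → 6 row(s).
- a[6] book_id=3 → 5 match(es) in b → 5 row(s).
- a[7] book_id=4 → 3 match(es) in b → 3 row(s).
Total: 26 rows.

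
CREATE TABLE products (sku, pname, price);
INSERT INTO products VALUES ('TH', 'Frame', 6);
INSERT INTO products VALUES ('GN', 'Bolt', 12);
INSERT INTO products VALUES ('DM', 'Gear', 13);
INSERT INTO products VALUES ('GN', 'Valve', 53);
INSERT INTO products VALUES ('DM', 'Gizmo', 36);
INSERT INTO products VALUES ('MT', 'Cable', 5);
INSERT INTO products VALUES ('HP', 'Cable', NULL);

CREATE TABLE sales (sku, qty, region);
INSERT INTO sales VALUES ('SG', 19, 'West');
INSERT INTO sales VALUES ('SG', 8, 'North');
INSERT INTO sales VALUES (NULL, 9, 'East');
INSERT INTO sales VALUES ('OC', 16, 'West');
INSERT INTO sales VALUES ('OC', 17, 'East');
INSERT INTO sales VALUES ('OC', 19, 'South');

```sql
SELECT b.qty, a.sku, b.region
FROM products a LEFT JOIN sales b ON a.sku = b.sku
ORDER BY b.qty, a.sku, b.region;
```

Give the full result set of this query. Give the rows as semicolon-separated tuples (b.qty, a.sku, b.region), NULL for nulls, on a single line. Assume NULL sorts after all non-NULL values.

(NULL, DM, NULL); (NULL, DM, NULL); (NULL, GN, NULL); (NULL, GN, NULL); (NULL, HP, NULL); (NULL, MT, NULL); (NULL, TH, NULL)

LEFT JOIN keeps every row from `products`; unmatched rows get NULL for `sales`'s columns.
Matching on a.sku = b.sku. A NULL in a compared column never satisfies the condition.
- sku=TH: no b row matches, row kept with b columns NULL.
- sku=GN: no b row matches, row kept with b columns NULL.
- sku=DM: no b row matches, row kept with b columns NULL.
- sku=GN: no b row matches, row kept with b columns NULL.
- sku=DM: no b row matches, row kept with b columns NULL.
- sku=MT: no b row matches, row kept with b columns NULL.
- sku=HP: no b row matches, row kept with b columns NULL.
After projecting and ordering:
b.qty | a.sku | b.region
NULL | DM | NULL
NULL | DM | NULL
NULL | GN | NULL
NULL | GN | NULL
NULL | HP | NULL
NULL | MT | NULL
NULL | TH | NULL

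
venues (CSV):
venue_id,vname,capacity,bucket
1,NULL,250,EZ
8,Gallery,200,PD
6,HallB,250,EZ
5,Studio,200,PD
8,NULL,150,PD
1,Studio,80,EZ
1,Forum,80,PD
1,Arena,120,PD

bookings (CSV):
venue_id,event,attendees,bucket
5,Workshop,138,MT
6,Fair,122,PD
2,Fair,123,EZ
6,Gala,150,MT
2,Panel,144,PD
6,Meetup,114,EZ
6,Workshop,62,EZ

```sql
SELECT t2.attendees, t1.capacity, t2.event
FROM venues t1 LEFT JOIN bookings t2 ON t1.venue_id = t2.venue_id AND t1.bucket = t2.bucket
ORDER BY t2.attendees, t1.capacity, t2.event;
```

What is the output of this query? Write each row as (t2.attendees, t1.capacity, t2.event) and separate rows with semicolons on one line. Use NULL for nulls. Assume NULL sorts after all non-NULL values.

LEFT JOIN keeps every row from `venues`; unmatched rows get NULL for `bookings`'s columns.
Matching on t1.venue_id = t2.venue_id AND t1.bucket = t2.bucket.
Matched pairs: 2; unmatched t1 rows kept: 7.

(62, 250, Workshop); (114, 250, Meetup); (NULL, 80, NULL); (NULL, 80, NULL); (NULL, 120, NULL); (NULL, 150, NULL); (NULL, 200, NULL); (NULL, 200, NULL); (NULL, 250, NULL)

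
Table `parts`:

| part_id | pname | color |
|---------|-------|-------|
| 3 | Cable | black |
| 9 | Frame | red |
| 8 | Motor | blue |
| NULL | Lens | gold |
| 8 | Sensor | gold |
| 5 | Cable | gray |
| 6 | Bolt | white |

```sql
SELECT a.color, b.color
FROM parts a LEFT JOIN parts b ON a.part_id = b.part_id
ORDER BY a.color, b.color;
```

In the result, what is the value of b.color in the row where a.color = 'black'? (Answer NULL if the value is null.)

black

LEFT JOIN keeps every row from `parts a`; unmatched rows get NULL for `parts b`'s columns.
Matching on a.part_id = b.part_id. A NULL in a compared column never satisfies the condition.
- a row (part_id=3): matches 1 b row(s) → 1 output row(s).
- a row (part_id=9): matches 1 b row(s) → 1 output row(s).
- a row (part_id=8): matches 2 b row(s) → 2 output row(s).
- a row (part_id=NULL): no match → kept, b columns NULL.
- a row (part_id=8): matches 2 b row(s) → 2 output row(s).
- a row (part_id=5): matches 1 b row(s) → 1 output row(s).
- a row (part_id=6): matches 1 b row(s) → 1 output row(s).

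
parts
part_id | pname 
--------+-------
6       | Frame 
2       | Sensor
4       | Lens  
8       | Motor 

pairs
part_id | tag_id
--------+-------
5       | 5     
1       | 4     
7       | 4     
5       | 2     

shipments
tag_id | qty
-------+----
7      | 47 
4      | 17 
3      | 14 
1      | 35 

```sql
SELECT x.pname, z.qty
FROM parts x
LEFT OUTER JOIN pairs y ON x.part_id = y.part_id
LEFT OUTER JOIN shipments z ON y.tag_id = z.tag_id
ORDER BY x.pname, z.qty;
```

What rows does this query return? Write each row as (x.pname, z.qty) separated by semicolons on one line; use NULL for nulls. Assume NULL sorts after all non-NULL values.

Step 1 — x LEFT JOIN y on part_id → 4 row(s).
Then LEFT JOIN `shipments z` on tag_id: each of those 4 rows is kept; rows whose y.tag_id has no match in z get NULL for z's columns.

(Frame, NULL); (Lens, NULL); (Motor, NULL); (Sensor, NULL)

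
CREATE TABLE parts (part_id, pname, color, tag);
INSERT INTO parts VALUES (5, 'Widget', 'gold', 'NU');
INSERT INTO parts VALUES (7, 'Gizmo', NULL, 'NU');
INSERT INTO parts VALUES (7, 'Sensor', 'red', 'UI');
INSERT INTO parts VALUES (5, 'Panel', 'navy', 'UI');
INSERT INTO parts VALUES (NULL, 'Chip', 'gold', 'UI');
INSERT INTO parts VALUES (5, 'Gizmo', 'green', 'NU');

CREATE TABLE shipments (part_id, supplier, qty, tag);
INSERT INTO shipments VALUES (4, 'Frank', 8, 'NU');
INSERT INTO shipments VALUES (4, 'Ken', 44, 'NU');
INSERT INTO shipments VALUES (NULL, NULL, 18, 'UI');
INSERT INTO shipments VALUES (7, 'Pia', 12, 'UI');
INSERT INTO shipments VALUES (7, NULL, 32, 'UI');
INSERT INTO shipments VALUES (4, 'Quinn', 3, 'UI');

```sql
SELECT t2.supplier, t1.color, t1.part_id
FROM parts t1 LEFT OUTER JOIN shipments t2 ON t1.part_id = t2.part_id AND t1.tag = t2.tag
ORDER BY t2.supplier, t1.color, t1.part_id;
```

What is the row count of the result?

LEFT JOIN keeps every row from `parts`; unmatched rows get NULL for `shipments`'s columns.
Matching on t1.part_id = t2.part_id AND t1.tag = t2.tag. A NULL in a compared column never satisfies the condition.
- t1[0] part_id=5, tag=NU → no match; kept with NULLs on the t2 side.
- t1[1] part_id=7, tag=NU → no match; kept with NULLs on the t2 side.
- t1[2] part_id=7, tag=UI → 2 match(es) in t2 → 2 row(s).
- t1[3] part_id=5, tag=UI → no match; kept with NULLs on the t2 side.
- t1[4] part_id=NULL, tag=UI → no match; kept with NULLs on the t2 side.
- t1[5] part_id=5, tag=NU → no match; kept with NULLs on the t2 side.
Total: 2 matched + 5 padded = 7 rows.

7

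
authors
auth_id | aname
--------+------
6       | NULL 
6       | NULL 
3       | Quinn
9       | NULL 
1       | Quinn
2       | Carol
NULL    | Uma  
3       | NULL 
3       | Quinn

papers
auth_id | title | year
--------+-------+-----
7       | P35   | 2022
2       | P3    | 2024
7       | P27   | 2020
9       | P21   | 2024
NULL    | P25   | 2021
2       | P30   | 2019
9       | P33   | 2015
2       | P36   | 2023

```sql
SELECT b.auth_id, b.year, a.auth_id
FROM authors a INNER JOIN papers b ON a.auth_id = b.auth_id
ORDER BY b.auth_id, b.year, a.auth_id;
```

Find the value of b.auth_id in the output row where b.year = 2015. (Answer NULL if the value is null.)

9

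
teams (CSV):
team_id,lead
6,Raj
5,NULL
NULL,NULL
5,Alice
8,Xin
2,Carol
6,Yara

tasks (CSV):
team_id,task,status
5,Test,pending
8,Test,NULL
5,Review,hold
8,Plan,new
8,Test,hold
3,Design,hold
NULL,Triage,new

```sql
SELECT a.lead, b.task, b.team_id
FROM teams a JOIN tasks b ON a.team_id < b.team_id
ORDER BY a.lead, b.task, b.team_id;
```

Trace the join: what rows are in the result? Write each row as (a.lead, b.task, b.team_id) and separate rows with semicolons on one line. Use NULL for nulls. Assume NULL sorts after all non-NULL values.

INNER JOIN keeps only pairs where the ON condition holds.
Matching on a.team_id < b.team_id. A NULL in a compared column never satisfies the condition.
- a row (team_id=6): matches 3 b row(s) → 3 output row(s).
- a row (team_id=5): matches 3 b row(s) → 3 output row(s).
- a row (team_id=NULL): no match → dropped.
- a row (team_id=5): matches 3 b row(s) → 3 output row(s).
- a row (team_id=8): no match → dropped.
- a row (team_id=2): matches 6 b row(s) → 6 output row(s).
- a row (team_id=6): matches 3 b row(s) → 3 output row(s).

(Alice, Plan, 8); (Alice, Test, 8); (Alice, Test, 8); (Carol, Design, 3); (Carol, Plan, 8); (Carol, Review, 5); (Carol, Test, 5); (Carol, Test, 8); (Carol, Test, 8); (Raj, Plan, 8); (Raj, Test, 8); (Raj, Test, 8); (Yara, Plan, 8); (Yara, Test, 8); (Yara, Test, 8); (NULL, Plan, 8); (NULL, Test, 8); (NULL, Test, 8)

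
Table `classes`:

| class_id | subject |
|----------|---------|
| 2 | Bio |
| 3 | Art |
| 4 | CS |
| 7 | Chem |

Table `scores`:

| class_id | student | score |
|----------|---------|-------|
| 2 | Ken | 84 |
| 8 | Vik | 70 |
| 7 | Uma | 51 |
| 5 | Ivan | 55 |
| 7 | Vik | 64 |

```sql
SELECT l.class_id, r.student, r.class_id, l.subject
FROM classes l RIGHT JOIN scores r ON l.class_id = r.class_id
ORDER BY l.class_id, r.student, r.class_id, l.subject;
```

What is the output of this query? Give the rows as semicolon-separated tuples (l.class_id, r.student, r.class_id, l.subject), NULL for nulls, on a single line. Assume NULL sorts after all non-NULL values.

(2, Ken, 2, Bio); (7, Uma, 7, Chem); (7, Vik, 7, Chem); (NULL, Ivan, 5, NULL); (NULL, Vik, 8, NULL)

RIGHT JOIN keeps every row from `scores`; unmatched rows get NULL for `classes`'s columns.
Matching on l.class_id = r.class_id.
- l row (class_id=2): matches 1 r row(s) → 1 output row(s).
- l row (class_id=3): no match.
- l row (class_id=4): no match.
- l row (class_id=7): matches 2 r row(s) → 2 output row(s).
- 2 row(s) from r found no l partner → padded with NULL.
After projecting and ordering:
l.class_id | r.student | r.class_id | l.subject
2 | Ken | 2 | Bio
7 | Uma | 7 | Chem
7 | Vik | 7 | Chem
NULL | Ivan | 5 | NULL
NULL | Vik | 8 | NULL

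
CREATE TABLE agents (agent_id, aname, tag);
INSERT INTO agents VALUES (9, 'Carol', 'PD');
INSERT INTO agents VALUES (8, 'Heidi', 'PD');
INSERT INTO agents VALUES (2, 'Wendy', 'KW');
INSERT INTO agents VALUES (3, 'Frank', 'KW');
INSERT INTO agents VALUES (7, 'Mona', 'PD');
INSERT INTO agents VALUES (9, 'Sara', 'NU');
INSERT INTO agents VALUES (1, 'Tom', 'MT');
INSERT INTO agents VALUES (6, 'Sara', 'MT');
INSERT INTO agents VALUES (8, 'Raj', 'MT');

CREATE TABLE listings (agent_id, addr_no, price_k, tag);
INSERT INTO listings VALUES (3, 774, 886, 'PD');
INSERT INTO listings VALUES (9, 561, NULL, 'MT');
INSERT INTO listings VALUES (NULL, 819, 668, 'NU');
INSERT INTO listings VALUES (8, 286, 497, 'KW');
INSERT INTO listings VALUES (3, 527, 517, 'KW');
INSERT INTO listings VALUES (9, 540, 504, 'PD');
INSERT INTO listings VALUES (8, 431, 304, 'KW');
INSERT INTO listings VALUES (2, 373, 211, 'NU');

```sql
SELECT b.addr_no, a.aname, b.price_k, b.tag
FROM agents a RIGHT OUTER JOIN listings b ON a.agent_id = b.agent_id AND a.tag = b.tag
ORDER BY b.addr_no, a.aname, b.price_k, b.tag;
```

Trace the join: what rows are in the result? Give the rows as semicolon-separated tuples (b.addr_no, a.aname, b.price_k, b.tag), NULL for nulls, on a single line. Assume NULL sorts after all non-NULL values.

(286, NULL, 497, KW); (373, NULL, 211, NU); (431, NULL, 304, KW); (527, Frank, 517, KW); (540, Carol, 504, PD); (561, NULL, NULL, MT); (774, NULL, 886, PD); (819, NULL, 668, NU)

RIGHT JOIN keeps every row from `listings`; unmatched rows get NULL for `agents`'s columns.
Matching on a.agent_id = b.agent_id AND a.tag = b.tag. A NULL in a compared column never satisfies the condition.
- a (agent_id=9, tag=PD) pairs with 1 row(s) of b.
- a (agent_id=8, tag=PD) has no partner in b.
- a (agent_id=2, tag=KW) has no partner in b.
- a (agent_id=3, tag=KW) pairs with 1 row(s) of b.
- a (agent_id=7, tag=PD) has no partner in b.
- a (agent_id=9, tag=NU) has no partner in b.
- a (agent_id=1, tag=MT) has no partner in b.
- a (agent_id=6, tag=MT) has no partner in b.
- a (agent_id=8, tag=MT) has no partner in b.
- plus 6 unmatched b row(s), each kept with NULL a columns.
After projecting and ordering:
b.addr_no | a.aname | b.price_k | b.tag
286 | NULL | 497 | KW
373 | NULL | 211 | NU
431 | NULL | 304 | KW
527 | Frank | 517 | KW
540 | Carol | 504 | PD
561 | NULL | NULL | MT
774 | NULL | 886 | PD
819 | NULL | 668 | NU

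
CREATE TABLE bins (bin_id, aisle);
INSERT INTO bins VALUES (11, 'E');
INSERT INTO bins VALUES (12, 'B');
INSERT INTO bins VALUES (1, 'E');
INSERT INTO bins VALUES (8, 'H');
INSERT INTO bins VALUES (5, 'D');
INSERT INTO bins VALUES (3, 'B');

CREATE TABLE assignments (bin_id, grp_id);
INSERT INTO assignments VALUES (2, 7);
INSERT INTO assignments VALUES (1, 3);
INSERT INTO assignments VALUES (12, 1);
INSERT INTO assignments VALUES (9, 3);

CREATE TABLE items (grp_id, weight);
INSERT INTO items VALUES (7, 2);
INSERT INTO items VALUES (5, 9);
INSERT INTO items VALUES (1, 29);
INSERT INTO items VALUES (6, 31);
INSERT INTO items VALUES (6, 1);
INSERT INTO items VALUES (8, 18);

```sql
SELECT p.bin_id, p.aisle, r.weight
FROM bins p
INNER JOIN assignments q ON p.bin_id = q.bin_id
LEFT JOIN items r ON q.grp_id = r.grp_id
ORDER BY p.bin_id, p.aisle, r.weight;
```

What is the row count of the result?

Step 1 — p INNER JOIN q on bin_id → 2 row(s).
Then LEFT JOIN `items r` on grp_id: each of those 2 rows is kept; rows whose q.grp_id has no match in r get NULL for r's columns.
Result: 2 row(s).

2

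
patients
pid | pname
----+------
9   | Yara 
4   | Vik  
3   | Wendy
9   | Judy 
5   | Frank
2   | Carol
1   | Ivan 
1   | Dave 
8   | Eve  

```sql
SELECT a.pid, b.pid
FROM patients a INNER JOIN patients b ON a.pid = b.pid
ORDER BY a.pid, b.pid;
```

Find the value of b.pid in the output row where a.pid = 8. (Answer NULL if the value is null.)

INNER JOIN keeps only pairs where the ON condition holds.
Matching on a.pid = b.pid.
- a (pid=9) pairs with 2 row(s) of b.
- a (pid=4) pairs with 1 row(s) of b.
- a (pid=3) pairs with 1 row(s) of b.
- a (pid=9) pairs with 2 row(s) of b.
- a (pid=5) pairs with 1 row(s) of b.
- a (pid=2) pairs with 1 row(s) of b.
- a (pid=1) pairs with 2 row(s) of b.
- a (pid=1) pairs with 2 row(s) of b.
- a (pid=8) pairs with 1 row(s) of b.

8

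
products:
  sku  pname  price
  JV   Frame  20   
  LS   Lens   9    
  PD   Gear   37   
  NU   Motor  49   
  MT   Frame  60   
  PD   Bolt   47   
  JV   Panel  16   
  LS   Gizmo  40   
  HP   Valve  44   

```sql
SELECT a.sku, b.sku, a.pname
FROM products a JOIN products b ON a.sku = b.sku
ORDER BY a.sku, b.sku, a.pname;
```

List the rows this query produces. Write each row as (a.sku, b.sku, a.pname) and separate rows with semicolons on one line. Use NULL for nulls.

(HP, HP, Valve); (JV, JV, Frame); (JV, JV, Frame); (JV, JV, Panel); (JV, JV, Panel); (LS, LS, Gizmo); (LS, LS, Gizmo); (LS, LS, Lens); (LS, LS, Lens); (MT, MT, Frame); (NU, NU, Motor); (PD, PD, Bolt); (PD, PD, Bolt); (PD, PD, Gear); (PD, PD, Gear)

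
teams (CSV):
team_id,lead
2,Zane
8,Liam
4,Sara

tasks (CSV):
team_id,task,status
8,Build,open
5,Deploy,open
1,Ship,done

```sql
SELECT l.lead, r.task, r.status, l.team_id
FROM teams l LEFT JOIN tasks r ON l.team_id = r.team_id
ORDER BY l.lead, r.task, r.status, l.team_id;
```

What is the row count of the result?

LEFT JOIN keeps every row from `teams`; unmatched rows get NULL for `tasks`'s columns.
Matching on l.team_id = r.team_id.
- team_id=2: no r row matches, row kept with r columns NULL.
- team_id=8: 1 matching r row(s), so 1 row(s) emitted.
- team_id=4: no r row matches, row kept with r columns NULL.
Total: 1 matched + 2 padded = 3 rows.

3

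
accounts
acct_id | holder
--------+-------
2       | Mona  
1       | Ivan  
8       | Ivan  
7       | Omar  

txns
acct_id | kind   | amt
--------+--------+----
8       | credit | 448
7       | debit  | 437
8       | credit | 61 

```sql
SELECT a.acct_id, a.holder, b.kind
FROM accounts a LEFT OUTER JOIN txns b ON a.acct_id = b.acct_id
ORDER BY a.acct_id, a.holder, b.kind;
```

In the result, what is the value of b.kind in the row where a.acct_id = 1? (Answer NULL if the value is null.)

NULL

LEFT JOIN keeps every row from `accounts`; unmatched rows get NULL for `txns`'s columns.
Matching on a.acct_id = b.acct_id.
- a (acct_id=2) has no partner → padded with NULL.
- a (acct_id=1) has no partner → padded with NULL.
- a (acct_id=8) pairs with 2 row(s) of b.
- a (acct_id=7) pairs with 1 row(s) of b.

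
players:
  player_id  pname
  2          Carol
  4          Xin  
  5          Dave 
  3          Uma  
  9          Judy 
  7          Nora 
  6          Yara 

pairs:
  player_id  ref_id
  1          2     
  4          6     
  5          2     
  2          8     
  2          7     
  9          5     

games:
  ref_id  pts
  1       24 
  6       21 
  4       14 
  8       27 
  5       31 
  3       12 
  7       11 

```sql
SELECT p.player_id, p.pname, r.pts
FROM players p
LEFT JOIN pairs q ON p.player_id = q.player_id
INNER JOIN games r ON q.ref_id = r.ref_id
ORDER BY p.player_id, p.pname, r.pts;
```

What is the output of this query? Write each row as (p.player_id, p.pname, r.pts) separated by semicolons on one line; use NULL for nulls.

(2, Carol, 11); (2, Carol, 27); (4, Xin, 21); (9, Judy, 31)

Evaluate left to right. First `players p LEFT JOIN pairs q` on player_id: 8 row(s).
Then INNER JOIN `games r` on ref_id: keep only rows whose q.ref_id appears in r.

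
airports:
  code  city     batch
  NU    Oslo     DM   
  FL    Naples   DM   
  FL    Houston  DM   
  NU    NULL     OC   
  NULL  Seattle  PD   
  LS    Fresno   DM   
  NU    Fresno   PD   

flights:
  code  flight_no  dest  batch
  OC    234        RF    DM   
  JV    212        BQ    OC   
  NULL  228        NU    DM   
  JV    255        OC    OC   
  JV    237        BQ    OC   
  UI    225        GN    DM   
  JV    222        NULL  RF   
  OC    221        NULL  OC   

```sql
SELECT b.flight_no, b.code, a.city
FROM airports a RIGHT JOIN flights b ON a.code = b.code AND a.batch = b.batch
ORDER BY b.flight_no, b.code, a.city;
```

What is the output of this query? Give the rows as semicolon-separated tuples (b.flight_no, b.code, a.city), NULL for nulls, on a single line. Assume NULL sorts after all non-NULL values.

(212, JV, NULL); (221, OC, NULL); (222, JV, NULL); (225, UI, NULL); (228, NULL, NULL); (234, OC, NULL); (237, JV, NULL); (255, JV, NULL)

RIGHT JOIN keeps every row from `flights`; unmatched rows get NULL for `airports`'s columns.
Matching on a.code = b.code AND a.batch = b.batch. A NULL in a compared column never satisfies the condition.
Matched pairs: 0; unmatched b rows kept: 8.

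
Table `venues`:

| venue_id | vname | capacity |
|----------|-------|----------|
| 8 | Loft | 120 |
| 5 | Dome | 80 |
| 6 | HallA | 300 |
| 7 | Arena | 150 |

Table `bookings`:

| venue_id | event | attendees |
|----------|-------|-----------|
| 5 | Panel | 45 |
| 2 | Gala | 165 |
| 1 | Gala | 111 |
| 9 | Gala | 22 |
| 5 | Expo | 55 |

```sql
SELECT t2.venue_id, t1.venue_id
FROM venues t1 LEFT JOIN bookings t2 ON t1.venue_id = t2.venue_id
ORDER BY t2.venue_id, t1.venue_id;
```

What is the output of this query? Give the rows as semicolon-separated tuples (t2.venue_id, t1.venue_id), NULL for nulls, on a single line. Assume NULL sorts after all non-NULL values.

(5, 5); (5, 5); (NULL, 6); (NULL, 7); (NULL, 8)

LEFT JOIN keeps every row from `venues`; unmatched rows get NULL for `bookings`'s columns.
Matching on t1.venue_id = t2.venue_id.
- t1 row (venue_id=8): no match → kept, t2 columns NULL.
- t1 row (venue_id=5): matches 2 t2 row(s) → 2 output row(s).
- t1 row (venue_id=6): no match → kept, t2 columns NULL.
- t1 row (venue_id=7): no match → kept, t2 columns NULL.
After projecting and ordering:
t2.venue_id | t1.venue_id
5 | 5
5 | 5
NULL | 6
NULL | 7
NULL | 8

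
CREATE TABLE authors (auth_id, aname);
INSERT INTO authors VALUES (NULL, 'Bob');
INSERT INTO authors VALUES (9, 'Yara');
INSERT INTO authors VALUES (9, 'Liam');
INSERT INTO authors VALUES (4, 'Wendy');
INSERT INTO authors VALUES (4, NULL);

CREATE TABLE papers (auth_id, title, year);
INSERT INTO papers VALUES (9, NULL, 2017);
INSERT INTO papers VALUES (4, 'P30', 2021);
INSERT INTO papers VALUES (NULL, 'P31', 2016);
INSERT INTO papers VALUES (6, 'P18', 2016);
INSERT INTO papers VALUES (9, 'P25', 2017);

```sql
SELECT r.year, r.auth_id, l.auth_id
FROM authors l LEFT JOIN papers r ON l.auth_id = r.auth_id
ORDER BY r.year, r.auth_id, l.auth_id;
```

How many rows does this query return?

7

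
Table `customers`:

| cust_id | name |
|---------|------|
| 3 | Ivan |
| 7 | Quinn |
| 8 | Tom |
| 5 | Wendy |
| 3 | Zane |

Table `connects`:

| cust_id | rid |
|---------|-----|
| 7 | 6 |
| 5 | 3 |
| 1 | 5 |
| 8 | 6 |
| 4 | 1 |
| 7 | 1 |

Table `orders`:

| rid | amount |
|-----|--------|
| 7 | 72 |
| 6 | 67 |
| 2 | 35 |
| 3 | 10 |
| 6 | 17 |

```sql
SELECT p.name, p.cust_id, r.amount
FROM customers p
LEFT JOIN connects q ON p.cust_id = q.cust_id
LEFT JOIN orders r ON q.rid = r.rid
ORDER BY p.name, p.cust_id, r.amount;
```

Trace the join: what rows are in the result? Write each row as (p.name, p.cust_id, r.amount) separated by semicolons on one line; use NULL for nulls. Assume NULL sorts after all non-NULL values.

(Ivan, 3, NULL); (Quinn, 7, 17); (Quinn, 7, 67); (Quinn, 7, NULL); (Tom, 8, 17); (Tom, 8, 67); (Wendy, 5, 10); (Zane, 3, NULL)

Joins associate left-to-right: customers LEFT JOIN connects on cust_id gives 6 intermediate row(s).
Then LEFT JOIN `orders r` on rid: each of those 6 rows is kept; rows whose q.rid has no match in r get NULL for r's columns.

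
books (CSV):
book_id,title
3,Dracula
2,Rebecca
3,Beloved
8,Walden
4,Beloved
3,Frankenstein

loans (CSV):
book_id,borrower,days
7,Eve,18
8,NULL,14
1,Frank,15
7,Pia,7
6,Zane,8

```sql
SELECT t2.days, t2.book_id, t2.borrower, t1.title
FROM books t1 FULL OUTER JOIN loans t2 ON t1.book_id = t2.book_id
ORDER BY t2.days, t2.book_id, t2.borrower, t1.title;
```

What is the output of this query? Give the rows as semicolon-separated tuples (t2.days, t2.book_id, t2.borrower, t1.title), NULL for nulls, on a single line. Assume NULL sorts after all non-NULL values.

(7, 7, Pia, NULL); (8, 6, Zane, NULL); (14, 8, NULL, Walden); (15, 1, Frank, NULL); (18, 7, Eve, NULL); (NULL, NULL, NULL, Beloved); (NULL, NULL, NULL, Beloved); (NULL, NULL, NULL, Dracula); (NULL, NULL, NULL, Frankenstein); (NULL, NULL, NULL, Rebecca)

FULL OUTER JOIN keeps every row from both sides; unmatched rows get NULL for the other side's columns.
Matching on t1.book_id = t2.book_id.
- t1[0] book_id=3 → no match; kept with NULLs on the t2 side.
- t1[1] book_id=2 → no match; kept with NULLs on the t2 side.
- t1[2] book_id=3 → no match; kept with NULLs on the t2 side.
- t1[3] book_id=8 → 1 match(es) in t2 → 1 row(s).
- t1[4] book_id=4 → no match; kept with NULLs on the t2 side.
- t1[5] book_id=3 → no match; kept with NULLs on the t2 side.
- 4 row(s) from t2 found no t1 partner → padded with NULL.
After projecting and ordering:
t2.days | t2.book_id | t2.borrower | t1.title
7 | 7 | Pia | NULL
8 | 6 | Zane | NULL
14 | 8 | NULL | Walden
15 | 1 | Frank | NULL
18 | 7 | Eve | NULL
NULL | NULL | NULL | Beloved
NULL | NULL | NULL | Beloved
NULL | NULL | NULL | Dracula
NULL | NULL | NULL | Frankenstein
NULL | NULL | NULL | Rebecca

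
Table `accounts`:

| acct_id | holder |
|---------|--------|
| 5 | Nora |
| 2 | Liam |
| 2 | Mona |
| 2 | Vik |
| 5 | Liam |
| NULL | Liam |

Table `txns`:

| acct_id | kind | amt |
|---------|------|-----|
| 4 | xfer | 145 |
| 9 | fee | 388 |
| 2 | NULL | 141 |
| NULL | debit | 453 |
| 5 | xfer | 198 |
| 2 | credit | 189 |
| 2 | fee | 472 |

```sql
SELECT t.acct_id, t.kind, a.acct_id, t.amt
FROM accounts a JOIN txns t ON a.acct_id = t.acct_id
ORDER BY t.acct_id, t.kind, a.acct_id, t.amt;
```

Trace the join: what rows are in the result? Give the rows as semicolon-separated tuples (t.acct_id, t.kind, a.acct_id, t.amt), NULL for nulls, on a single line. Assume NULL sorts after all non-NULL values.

INNER JOIN keeps only pairs where the ON condition holds.
Matching on a.acct_id = t.acct_id. A NULL in a compared column never satisfies the condition.
- a[0] acct_id=5 → 1 match(es) in t → 1 row(s).
- a[1] acct_id=2 → 3 match(es) in t → 3 row(s).
- a[2] acct_id=2 → 3 match(es) in t → 3 row(s).
- a[3] acct_id=2 → 3 match(es) in t → 3 row(s).
- a[4] acct_id=5 → 1 match(es) in t → 1 row(s).
- a[5] acct_id=NULL → no match; dropped.

(2, credit, 2, 189); (2, credit, 2, 189); (2, credit, 2, 189); (2, fee, 2, 472); (2, fee, 2, 472); (2, fee, 2, 472); (2, NULL, 2, 141); (2, NULL, 2, 141); (2, NULL, 2, 141); (5, xfer, 5, 198); (5, xfer, 5, 198)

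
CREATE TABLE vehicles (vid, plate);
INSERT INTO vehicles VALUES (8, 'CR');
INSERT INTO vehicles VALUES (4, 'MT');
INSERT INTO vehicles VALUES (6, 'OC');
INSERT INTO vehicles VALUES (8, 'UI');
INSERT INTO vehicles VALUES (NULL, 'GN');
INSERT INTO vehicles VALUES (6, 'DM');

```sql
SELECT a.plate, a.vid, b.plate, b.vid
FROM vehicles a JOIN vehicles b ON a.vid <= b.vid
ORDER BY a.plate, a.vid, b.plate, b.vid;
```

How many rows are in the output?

INNER JOIN keeps only pairs where the ON condition holds.
Matching on a.vid <= b.vid. A NULL in a compared column never satisfies the condition.
Matched pairs: 17.
Total: 17 rows.

17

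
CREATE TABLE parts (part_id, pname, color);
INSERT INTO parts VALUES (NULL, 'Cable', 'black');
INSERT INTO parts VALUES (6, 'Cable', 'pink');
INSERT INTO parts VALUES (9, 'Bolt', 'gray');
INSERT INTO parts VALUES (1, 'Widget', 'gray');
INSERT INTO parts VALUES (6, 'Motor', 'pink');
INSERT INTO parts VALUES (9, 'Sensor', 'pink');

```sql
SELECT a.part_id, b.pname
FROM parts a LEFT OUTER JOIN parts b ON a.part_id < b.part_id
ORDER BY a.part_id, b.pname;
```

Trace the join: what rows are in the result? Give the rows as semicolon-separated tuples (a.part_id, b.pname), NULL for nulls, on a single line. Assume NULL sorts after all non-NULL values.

(1, Bolt); (1, Cable); (1, Motor); (1, Sensor); (6, Bolt); (6, Bolt); (6, Sensor); (6, Sensor); (9, NULL); (9, NULL); (NULL, NULL)

LEFT JOIN keeps every row from `parts a`; unmatched rows get NULL for `parts b`'s columns.
Matching on a.part_id < b.part_id. A NULL in a compared column never satisfies the condition.
- a row (part_id=NULL): no match → kept, b columns NULL.
- a row (part_id=6): matches 2 b row(s) → 2 output row(s).
- a row (part_id=9): no match → kept, b columns NULL.
- a row (part_id=1): matches 4 b row(s) → 4 output row(s).
- a row (part_id=6): matches 2 b row(s) → 2 output row(s).
- a row (part_id=9): no match → kept, b columns NULL.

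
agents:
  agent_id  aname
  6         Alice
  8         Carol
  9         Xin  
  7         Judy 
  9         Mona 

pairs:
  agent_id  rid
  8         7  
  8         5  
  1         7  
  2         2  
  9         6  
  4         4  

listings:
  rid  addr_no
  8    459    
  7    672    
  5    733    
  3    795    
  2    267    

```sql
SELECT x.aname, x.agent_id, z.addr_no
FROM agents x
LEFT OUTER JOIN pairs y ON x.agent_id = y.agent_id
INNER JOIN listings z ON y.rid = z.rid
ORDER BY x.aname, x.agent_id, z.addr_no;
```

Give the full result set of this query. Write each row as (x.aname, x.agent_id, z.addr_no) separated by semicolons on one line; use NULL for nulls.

(Carol, 8, 672); (Carol, 8, 733)

Step 1 — x LEFT JOIN y on agent_id → 6 row(s).
Then INNER JOIN `listings z` on rid: keep only rows whose y.rid appears in z.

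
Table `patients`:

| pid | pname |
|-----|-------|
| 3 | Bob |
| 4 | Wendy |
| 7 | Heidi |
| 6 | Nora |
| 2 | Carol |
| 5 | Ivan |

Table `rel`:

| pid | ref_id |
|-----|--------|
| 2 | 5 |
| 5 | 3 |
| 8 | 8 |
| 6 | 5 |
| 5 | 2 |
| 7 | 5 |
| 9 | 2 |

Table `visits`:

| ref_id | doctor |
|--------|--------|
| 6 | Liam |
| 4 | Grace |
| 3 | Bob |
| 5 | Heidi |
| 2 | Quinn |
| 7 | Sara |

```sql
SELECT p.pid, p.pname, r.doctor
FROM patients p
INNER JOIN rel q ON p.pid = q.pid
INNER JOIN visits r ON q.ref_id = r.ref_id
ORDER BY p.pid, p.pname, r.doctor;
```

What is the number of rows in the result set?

Joins associate left-to-right: patients INNER JOIN rel on pid gives 5 intermediate row(s).
Then INNER JOIN `visits r` on ref_id: keep only rows whose q.ref_id appears in r.
Result: 5 row(s).

5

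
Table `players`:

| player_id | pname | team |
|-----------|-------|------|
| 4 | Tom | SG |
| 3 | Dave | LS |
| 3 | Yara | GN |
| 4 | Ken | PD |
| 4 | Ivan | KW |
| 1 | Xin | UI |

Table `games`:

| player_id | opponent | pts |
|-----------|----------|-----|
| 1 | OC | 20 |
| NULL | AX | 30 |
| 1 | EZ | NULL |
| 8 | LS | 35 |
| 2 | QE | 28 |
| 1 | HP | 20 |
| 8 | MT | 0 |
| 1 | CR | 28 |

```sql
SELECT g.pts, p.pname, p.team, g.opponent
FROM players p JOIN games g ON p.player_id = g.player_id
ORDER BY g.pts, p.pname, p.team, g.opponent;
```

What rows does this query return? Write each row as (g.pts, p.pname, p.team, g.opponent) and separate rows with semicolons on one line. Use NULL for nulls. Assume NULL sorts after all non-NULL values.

(20, Xin, UI, HP); (20, Xin, UI, OC); (28, Xin, UI, CR); (NULL, Xin, UI, EZ)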